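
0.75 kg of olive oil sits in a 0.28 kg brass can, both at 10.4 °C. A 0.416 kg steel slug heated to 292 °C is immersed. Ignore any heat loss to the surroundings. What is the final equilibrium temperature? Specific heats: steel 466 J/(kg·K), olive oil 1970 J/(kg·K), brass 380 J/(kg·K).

T_f ≈ 41.1 °C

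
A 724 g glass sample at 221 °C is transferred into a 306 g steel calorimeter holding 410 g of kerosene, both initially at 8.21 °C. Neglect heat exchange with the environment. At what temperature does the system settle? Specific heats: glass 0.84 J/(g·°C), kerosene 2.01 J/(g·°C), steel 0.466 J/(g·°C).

With ΣQ=0 the equilibrium temperature is the m·c-weighted mean:
T_f = (608.16·221 + 824.1·8.21 + 142.6·8.21) / (608.16 + 824.1 + 142.6)
    = 142340 / 1574.9 ≈ 90.38 °C

T_f ≈ 90.4 °C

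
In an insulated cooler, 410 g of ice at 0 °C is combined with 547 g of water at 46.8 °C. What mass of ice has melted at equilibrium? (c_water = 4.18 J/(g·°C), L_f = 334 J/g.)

m_melted ≈ 320 g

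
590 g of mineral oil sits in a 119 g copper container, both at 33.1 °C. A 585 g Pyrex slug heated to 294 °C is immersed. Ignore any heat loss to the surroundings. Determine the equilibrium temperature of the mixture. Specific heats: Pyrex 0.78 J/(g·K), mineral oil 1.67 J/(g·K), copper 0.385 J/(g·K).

Heat gained plus heat lost sum to zero:
585×0.78×(T − 294) + 590×1.67×(T − 33.1) + 119×0.385×(T − 33.1) = 0
456.3(T − 294) + 985.3(T − 33.1) + 45.81(T − 33.1) = 0
(456.3 + 985.3 + 45.81) T = 456.3×294 + 985.3×33.1 + 45.81×33.1
T = 168282 / 1487.4 = 113 °C

T_f ≈ 113.1 °C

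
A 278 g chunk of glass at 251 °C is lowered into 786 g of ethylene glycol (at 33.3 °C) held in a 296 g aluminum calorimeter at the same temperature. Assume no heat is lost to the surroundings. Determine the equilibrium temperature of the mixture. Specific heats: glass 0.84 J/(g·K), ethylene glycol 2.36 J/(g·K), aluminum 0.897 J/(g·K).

Setting the total heat transfer to zero:
278×0.84×(T − 251) + 786×2.36×(T − 33.3) + 296×0.897×(T − 33.3) = 0
233.52(T − 251) + 1855(T − 33.3) + 265.51(T − 33.3) = 0
(233.52 + 1855 + 265.51) T = 233.52×251 + 1855×33.3 + 265.51×33.3
T = 129225 / 2354 = 54.9 °C

T_f ≈ 54.9 °C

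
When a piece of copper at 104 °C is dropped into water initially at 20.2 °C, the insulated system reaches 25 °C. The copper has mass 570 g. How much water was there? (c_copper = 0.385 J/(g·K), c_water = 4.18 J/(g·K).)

|Q_copper| = |Q_water|:
570·0.385·(104 − 25) = m·4.18·(25 − 20.2)
20.06 m = 17337  ⇒  m ≈ 864.1 g

m ≈ 864 g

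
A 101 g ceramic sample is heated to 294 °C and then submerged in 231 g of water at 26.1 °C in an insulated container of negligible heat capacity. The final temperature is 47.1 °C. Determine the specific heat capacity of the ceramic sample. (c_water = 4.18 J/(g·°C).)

Taking heat into each body as positive, Σ m c ΔT = 0:
101×c×(47.1 − 294) + 231×4.18×(47.1 − 26.1) = 0
-24937 c = -20277
c = -20277/-24937 ≈ 0.8131 J/(g·°C)

c ≈ 0.813 J/(g·°C)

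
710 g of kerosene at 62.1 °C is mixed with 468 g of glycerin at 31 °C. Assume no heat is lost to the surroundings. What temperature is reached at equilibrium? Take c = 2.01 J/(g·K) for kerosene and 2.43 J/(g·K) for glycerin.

T_f ≈ 48.3 °C

Set heat shed by the hot body equal to heat absorbed by the cold body:
710×2.01×(62.1 − T) = 468×2.43×(T − 31)
1427.1(62.1 − T) = 1137.2(T − 31)
2564.3 T = 123877  ⇒  T ≈ 48.31 °C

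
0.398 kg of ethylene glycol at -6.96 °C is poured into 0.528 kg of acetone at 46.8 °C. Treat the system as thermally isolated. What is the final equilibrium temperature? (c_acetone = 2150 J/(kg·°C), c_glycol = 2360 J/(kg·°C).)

T_f ≈ 22.5 °C

Heat gained plus heat lost sum to zero:
0.528*2150*(T − 46.8) + 0.398*2360*(T − (-6.96)) = 0
1135.2(T − 46.8) + 939.28(T − (-6.96)) = 0
(1135.2 + 939.28) T = 1135.2*46.8 + 939.28*(-6.96)
T = 46590/2074.5 ≈ 22.46 °C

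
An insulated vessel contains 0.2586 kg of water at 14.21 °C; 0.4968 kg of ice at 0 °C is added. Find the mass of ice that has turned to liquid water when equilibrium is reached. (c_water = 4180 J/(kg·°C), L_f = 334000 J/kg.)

m_melted ≈ 0.046 kg

Cooling the water to 0 °C releases 0.2586×4180×14.21 = 15360 J.
Melting all 0.4968 kg of ice would need 0.4968×334000 = 165931 J.
15360 J < 165931 J, so only part of the ice melts and the system sits at 0 °C.
m_melt = 15360 / L_f = 0.04599 kg.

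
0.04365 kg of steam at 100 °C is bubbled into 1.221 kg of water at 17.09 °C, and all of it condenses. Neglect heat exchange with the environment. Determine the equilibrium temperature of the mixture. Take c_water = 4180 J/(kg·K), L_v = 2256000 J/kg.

T_f ≈ 38.6 °C

Energy conservation, ΣQ = 0:
latent heat released on condensation: 0.04365·2256000 = 98474
  condensed water 100 °C→T: 182.46(T − 100)
  original water: 5103.8(T − 17.09)
5286.2 T = 98474 + 18246 + 87224 = 203944
T ≈ 38.58 °C, under the boiling point, so the assumption holds.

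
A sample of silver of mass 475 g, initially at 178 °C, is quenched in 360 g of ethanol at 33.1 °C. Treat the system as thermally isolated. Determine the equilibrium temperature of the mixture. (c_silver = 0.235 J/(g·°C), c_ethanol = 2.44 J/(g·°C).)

T_f ≈ 49.4 °C

Conservation of energy gives ΣQ = 0:
475×0.235×(T − 178) + 360×2.44×(T − 33.1) = 0
990.02 T = 48944
T ≈ 49.44 °C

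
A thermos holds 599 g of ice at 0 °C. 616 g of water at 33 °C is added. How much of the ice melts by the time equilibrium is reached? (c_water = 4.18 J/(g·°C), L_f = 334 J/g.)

m_melted ≈ 254 g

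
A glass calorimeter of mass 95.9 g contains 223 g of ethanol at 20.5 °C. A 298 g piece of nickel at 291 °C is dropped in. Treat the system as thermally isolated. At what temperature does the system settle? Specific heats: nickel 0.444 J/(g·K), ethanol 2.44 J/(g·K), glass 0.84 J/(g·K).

T_f ≈ 67.8 °C

Setting the total heat transfer to zero:
298×0.444×(T − 291) + 223×2.44×(T − 20.5) + 95.9×0.84×(T − 20.5) = 0
132.31(T − 291) + 544.12(T − 20.5) + 80.56(T − 20.5) = 0
756.99 T = 51309
T ≈ 67.78 °C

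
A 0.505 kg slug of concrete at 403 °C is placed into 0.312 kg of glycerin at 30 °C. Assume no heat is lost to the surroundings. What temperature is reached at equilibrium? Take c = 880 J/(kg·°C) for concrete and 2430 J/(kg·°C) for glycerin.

T_f = Σ m_i c_i T_i / Σ m_i c_i:
T_f = (444.4·403 + 758.16·30) / (444.4 + 758.16)
    = 201838 / 1202.6 ≈ 167.84 °C

T_f ≈ 167.8 °C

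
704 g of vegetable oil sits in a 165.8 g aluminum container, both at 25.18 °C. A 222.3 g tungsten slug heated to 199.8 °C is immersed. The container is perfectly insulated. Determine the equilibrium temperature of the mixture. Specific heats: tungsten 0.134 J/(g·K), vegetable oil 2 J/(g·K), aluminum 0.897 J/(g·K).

T_f ≈ 28.5 °C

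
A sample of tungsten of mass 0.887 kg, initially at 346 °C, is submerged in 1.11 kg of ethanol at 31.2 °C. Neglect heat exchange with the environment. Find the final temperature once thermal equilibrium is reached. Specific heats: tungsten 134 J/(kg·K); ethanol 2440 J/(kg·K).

T_f ≈ 44.4 °C

Heat gained plus heat lost sum to zero:
0.887·134·(T − 346) + 1.11·2440·(T − 31.2) = 0
118.86(T − 346) + 2708.4(T − 31.2) = 0
(118.86 + 2708.4) T = 118.86·346 + 2708.4·31.2
T ≈ 44.43 °C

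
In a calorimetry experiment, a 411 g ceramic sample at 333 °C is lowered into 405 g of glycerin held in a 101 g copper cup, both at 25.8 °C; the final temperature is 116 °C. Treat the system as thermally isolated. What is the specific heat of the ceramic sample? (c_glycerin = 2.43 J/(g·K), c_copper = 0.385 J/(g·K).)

c ≈ 1.03 J/(g·K)

Energy conservation, ΣQ = 0:
411·c·(116 − 333) + 405·2.43·(116 − 25.8) + 101·0.385·(116 − 25.8) = 0
-89187 c = -92278
c = -92278/-89187 ≈ 1.035 J/(g·K)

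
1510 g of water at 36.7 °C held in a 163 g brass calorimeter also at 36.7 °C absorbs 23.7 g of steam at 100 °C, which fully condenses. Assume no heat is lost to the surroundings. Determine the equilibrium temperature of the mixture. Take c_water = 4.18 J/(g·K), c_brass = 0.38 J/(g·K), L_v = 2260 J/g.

Conservation of energy gives ΣQ = 0:
latent heat released on condensation: 23.7·2260 = 53562
  condensate cools 100→T: 23.7·4.18·(T − 100) = 99.07(T − 100)
  original water: 6311.8(T − 36.7)
  cup: 61.94(T − 36.7)
6472.8 T = 53562 + 9906.6 + 233916 = 297385
T ≈ 45.94 °C, under the boiling point, so the assumption holds.

T_f ≈ 45.9 °C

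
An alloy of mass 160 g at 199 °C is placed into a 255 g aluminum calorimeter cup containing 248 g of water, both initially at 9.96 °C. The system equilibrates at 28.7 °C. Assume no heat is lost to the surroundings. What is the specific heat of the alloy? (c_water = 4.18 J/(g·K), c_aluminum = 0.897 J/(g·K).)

c ≈ 0.87 J/(g·K)

Heat gained plus heat lost sum to zero:
160·c·(28.7 − 199) + 248·4.18·(28.7 − 9.96) + 255·0.897·(28.7 − 9.96) = 0
-27248 c = -23713
c = -23713/-27248 ≈ 0.8703 J/(g·K)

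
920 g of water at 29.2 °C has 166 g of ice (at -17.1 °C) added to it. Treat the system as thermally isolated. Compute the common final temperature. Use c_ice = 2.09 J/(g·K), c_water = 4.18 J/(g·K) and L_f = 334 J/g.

Net heat exchanged in the isolated system is zero:
warm ice to 0 °C: 166·2.09·(0 − (-17.1)) = 5932.7
  fusion: m_ice L_f = 166·334 = 55444
  warm the meltwater: 693.88 T
  water: 3845.6(T − 29.2)
4539.5 T = 112292 − 61377 = 50915
T ≈ 11.22 °C. Since T > 0 °C, the all-ice-melts assumption holds.

T_f ≈ 11.2 °C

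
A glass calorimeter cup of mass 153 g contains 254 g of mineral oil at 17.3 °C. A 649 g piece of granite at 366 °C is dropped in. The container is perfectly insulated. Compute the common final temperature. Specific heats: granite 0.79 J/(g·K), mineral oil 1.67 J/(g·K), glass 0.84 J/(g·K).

T_f ≈ 185.1 °C

Taking heat into each body as positive, Σ m c ΔT = 0:
649·0.79·(T − 366) + 254·1.67·(T − 17.3) + 153·0.84·(T − 17.3) = 0
512.71(T − 366) + 424.18(T − 17.3) + 128.52(T − 17.3) = 0
1065.4 T = 197214
T = 197214 / 1065.4 = 185 °C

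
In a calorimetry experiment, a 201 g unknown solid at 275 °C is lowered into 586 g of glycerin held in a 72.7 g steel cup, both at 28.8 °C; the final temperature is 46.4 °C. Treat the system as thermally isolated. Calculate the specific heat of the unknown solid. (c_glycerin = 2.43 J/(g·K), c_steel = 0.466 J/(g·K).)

Heat gained plus heat lost sum to zero:
201×c×(46.4 − 275) + 586×2.43×(46.4 − 28.8) + 72.7×0.466×(46.4 − 28.8) = 0
-45949 c = -25658
c = -25658/-45949 ≈ 0.5584 J/(g·K)

c ≈ 0.558 J/(g·K)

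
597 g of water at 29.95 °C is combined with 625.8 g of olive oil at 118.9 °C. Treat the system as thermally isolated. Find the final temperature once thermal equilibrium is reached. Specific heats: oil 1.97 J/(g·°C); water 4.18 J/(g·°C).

T_f ≈ 59.4 °C

|Q_oil| = |Q_water|:
625.8·1.97·(118.9 − T) = 597·4.18·(T − 29.95)
1232.8(118.9 − T) = 2495.5(T − 29.95)
3728.3 T = 221322  ⇒  T ≈ 59.36 °C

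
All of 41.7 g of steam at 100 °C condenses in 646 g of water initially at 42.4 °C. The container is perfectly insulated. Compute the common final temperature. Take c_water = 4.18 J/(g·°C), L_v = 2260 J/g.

T_f ≈ 78.7 °C

Setting the total heat transfer to zero:
latent heat released on condensation: 41.7×2260 = 94242; condensate cools 100→T: 41.7×4.18×(T − 100) = 174.31(T − 100); water warms: 646×4.18×(T − 42.4) = 2700.3(T − 42.4)
2874.6 T = 94242 + 17431 + 114492 = 226164
T ≈ 78.68 °C — below 100 °C, confirming all the steam condensed.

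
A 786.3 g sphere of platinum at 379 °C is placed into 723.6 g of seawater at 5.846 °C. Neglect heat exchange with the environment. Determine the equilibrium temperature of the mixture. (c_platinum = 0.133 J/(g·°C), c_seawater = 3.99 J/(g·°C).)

T_f is the heat-capacity-weighted average of the initial temperatures:
T_f = (104.58·379 + 2887.2·5.846) / (104.58 + 2887.2)
    = 56513 / 2991.7 ≈ 18.89 °C

T_f ≈ 18.9 °C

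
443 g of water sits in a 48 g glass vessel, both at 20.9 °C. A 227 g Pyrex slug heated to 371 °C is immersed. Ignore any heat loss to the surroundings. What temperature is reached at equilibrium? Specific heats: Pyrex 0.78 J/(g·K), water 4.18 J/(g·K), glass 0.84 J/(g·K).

T_f ≈ 50.9 °C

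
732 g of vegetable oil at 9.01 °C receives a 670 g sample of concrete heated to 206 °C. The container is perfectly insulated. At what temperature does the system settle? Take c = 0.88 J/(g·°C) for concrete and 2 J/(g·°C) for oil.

Energy conservation, ΣQ = 0:
670·0.88·(T − 206) + 732·2·(T − 9.01) = 0
(589.6 + 1464) T = 589.6·206 + 1464·9.01
T ≈ 65.57 °C

T_f ≈ 65.6 °C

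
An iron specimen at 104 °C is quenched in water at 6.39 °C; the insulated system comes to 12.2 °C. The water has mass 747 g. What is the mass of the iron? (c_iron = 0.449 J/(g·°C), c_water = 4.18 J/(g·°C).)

m ≈ 440 g

Conservation of energy gives ΣQ = 0:
m·0.449·(12.2 − 104) + 747·4.18·(12.2 − 6.39) = 0
-41.22 m = -18141
m = -18141/-41.22 ≈ 440.1 g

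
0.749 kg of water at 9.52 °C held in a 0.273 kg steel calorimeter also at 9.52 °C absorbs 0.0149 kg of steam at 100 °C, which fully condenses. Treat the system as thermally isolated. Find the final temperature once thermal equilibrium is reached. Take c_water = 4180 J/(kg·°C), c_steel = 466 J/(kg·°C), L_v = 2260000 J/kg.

Net heat exchanged in the isolated system is zero:
steam→water at 100 °C releases m L_v = 0.0149×2260000 = 33674; condensed water 100 °C→T: 62.28(T − 100); water warms: 0.749×4180×(T − 9.52) = 3130.8(T − 9.52); steel cup: 0.273×466×(T − 9.52) = 127.22(T − 9.52)
3320.3 T = 33674 + 6228.2 + 31017 = 70919
T ≈ 21.36 °C, under the boiling point, so the assumption holds.

T_f ≈ 21.4 °C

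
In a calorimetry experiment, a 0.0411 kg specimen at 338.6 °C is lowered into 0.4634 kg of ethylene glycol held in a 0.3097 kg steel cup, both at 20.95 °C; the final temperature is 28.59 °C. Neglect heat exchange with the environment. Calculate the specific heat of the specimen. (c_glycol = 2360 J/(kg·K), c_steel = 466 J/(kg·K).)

c ≈ 742 J/(kg·K)

Taking heat into each body as positive, Σ m c ΔT = 0:
0.0411·c·(28.59 − 338.6) + 0.4634·2360·(28.59 − 20.95) + 0.3097·466·(28.59 − 20.95) = 0
-12.74 c = -9457.9
c = -9457.9/-12.74 ≈ 742.3 J/(kg·K)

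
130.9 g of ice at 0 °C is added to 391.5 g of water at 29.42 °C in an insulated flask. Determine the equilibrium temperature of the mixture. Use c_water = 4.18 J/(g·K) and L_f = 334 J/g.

Energy conservation, ΣQ = 0:
fusion: m_ice L_f = 130.9×334 = 43721
  warm the meltwater: 547.16 T
  water cools: 391.5×4.18×(T − 29.42) = 1636.5(T − 29.42)
2183.6 T = 48145 − 43721 = 4424.3
T ≈ 2.03 °C (positive, so assuming full melt was valid).

T_f ≈ 2.0 °C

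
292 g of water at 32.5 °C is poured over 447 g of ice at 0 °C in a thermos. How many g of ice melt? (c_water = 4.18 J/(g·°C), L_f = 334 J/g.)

m_melted ≈ 119 g

Water can give up m c ΔT = 292×4.18×32.5 = 39668 J before reaching 0 °C.
To melt every bit of ice: 447×334 = 149298 J.
Since 39668 < 149298 J, not all the ice melts; equilibrium is at 0 °C.
Mass melted = 39668/334 ≈ 118.8 g.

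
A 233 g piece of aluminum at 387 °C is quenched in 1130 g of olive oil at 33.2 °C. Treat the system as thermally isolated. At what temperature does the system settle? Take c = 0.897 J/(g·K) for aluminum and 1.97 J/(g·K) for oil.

T_f ≈ 63.6 °C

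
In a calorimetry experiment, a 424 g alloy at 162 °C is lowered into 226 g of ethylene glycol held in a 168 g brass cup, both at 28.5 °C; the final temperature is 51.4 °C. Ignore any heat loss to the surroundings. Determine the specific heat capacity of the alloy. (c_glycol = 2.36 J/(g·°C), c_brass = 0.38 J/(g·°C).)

Net heat exchanged in the isolated system is zero:
424·c·(51.4 − 162) + 226·2.36·(51.4 − 28.5) + 168·0.38·(51.4 − 28.5) = 0
-46894 c = -13676
c = -13676/-46894 ≈ 0.2916 J/(g·°C)

c ≈ 0.292 J/(g·°C)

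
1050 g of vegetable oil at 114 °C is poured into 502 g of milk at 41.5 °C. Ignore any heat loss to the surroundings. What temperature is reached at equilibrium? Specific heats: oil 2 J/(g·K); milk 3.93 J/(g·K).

T_f ≈ 78.9 °C

|Q_oil| = |Q_milk|:
1050×2×(114 − T) = 502×3.93×(T − 41.5)
2100(114 − T) = 1972.9(T − 41.5)
4072.9 T = 321274  ⇒  T ≈ 78.88 °C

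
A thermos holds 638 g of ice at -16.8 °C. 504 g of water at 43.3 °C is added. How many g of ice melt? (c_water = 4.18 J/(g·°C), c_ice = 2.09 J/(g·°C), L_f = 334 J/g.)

Water can give up m c ΔT = 504·4.18·43.3 = 91221 J before reaching 0 °C.
Warming the ice to 0 °C takes 638·2.09·16.8 = 22401 J, leaving 68820 J for melting.
To melt every bit of ice: 638·334 = 213092 J.
Since 68820 < 213092 J, not all the ice melts; equilibrium is at 0 °C.
Mass melted = 68820/334 ≈ 206 g.

m_melted ≈ 206 g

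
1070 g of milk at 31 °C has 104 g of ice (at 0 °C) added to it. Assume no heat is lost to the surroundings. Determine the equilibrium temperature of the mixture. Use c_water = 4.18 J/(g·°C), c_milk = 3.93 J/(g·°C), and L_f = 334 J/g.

Sum of m c ΔT and latent-heat terms is zero:
melt ice: 104×334 = 34736; meltwater 0→T: 104×4.18×T = 434.72 T; milk: 4205.1(T − 31)
4639.8 T = 130358 − 34736 = 95622
T ≈ 20.61 °C. Since T > 0 °C, the all-ice-melts assumption holds.

T_f ≈ 20.6 °C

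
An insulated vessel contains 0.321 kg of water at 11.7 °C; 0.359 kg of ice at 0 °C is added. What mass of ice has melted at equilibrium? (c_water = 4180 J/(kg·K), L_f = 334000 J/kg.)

m_melted ≈ 0.047 kg

Heat available from the water dropping to 0 °C: 0.321·4180·11.7 = 15699 J.
Melting all 0.359 kg of ice would need 0.359·334000 = 119906 J.
That's not enough to melt it all — equilibrium is at 0 °C with ice remaining.
m_melt = 15699 / L_f = 0.047 kg.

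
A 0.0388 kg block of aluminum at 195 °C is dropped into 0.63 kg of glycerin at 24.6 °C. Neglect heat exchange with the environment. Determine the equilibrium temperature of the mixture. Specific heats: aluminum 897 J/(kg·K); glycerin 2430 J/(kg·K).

T_f ≈ 28.4 °C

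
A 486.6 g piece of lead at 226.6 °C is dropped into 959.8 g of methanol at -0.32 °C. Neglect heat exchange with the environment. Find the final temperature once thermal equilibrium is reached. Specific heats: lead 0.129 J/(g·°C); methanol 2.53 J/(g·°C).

Taking heat into each body as positive, Σ m c ΔT = 0:
486.6·0.129·(T − 226.6) + 959.8·2.53·(T − (-0.32)) = 0
2491.1 T = 13447
T ≈ 5.40 °C

T_f ≈ 5.4 °C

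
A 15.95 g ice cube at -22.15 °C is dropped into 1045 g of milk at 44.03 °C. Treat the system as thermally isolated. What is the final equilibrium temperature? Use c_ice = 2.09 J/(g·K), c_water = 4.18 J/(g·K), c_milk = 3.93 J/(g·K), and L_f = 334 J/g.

T_f ≈ 41.9 °C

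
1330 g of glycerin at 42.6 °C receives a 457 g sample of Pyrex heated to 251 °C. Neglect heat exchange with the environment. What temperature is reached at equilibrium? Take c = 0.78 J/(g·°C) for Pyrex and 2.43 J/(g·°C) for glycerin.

T_f ≈ 63.3 °C

Setting the total heat transfer to zero:
457*0.78*(T − 251) + 1330*2.43*(T − 42.6) = 0
(356.46 + 3231.9) T = 356.46*251 + 3231.9*42.6
T ≈ 63.30 °C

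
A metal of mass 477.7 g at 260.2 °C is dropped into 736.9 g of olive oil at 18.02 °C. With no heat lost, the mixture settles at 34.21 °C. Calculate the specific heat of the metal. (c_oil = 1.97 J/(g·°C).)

c ≈ 0.218 J/(g·°C)

m_s c (T_s − T_f) = m_oil c_oil (T_f − T_0):
477.7×c×(260.2 − 34.21) = 736.9×1.97×(34.21 − 18.02)
107955 c = 23503  ⇒  c ≈ 0.2177 J/(g·°C)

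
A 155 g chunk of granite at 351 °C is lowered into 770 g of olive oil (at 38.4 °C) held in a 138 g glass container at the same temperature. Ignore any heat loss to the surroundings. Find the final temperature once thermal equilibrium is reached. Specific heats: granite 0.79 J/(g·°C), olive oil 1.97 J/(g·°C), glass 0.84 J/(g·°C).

T_f ≈ 60.2 °C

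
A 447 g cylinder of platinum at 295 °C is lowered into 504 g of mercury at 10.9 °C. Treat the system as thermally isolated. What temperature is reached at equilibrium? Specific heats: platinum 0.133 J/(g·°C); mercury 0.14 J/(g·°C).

T_f ≈ 140.8 °C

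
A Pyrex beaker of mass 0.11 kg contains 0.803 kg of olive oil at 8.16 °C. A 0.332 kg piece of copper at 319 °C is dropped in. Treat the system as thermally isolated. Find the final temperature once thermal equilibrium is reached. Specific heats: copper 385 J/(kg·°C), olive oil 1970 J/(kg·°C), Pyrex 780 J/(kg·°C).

Energy conservation, ΣQ = 0:
0.332*385*(T − 319) + 0.803*1970*(T − 8.16) + 0.11*780*(T − 8.16) = 0
127.82(T − 319) + 1581.9(T − 8.16) + 85.8(T − 8.16) = 0
1795.5 T = 54383
T = 54383 / 1795.5 = 30.3 °C

T_f ≈ 30.3 °C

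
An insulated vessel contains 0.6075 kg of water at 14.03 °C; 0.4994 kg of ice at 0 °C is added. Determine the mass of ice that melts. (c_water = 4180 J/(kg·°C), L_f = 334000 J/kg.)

m_melted ≈ 0.107 kg

Heat available from the water dropping to 0 °C: 0.6075×4180×14.03 = 35627 J.
Fully melting the ice requires m_ice L_f = 0.4994×334000 = 166800 J.
Since 35627 < 166800 J, not all the ice melts; equilibrium is at 0 °C.
m_melt = 35627 / L_f = 0.1067 kg.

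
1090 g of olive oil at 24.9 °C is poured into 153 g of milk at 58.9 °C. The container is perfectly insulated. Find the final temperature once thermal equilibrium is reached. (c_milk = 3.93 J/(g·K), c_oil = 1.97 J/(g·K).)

Conservation of energy gives ΣQ = 0:
153*3.93*(T − 58.9) + 1090*1.97*(T − 24.9) = 0
(601.29 + 2147.3) T = 601.29*58.9 + 2147.3*24.9
T = 88884/2748.6 ≈ 32.34 °C

T_f ≈ 32.3 °C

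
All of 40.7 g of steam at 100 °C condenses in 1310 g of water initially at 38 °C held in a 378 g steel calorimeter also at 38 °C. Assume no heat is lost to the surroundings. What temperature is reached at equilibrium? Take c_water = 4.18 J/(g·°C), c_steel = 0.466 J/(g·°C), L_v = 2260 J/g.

T_f ≈ 55.6 °C

Energy conservation, ΣQ = 0:
steam→water at 100 °C releases m L_v = 40.7·2260 = 91982
  condensed water 100 °C→T: 170.13(T − 100)
  water warms: 1310·4.18·(T − 38) = 5475.8(T − 38)
  cup: 176.15(T − 38)
5822.1 T = 91982 + 17013 + 214774 = 323769
T ≈ 55.61 °C (< 100 °C, so full condensation is consistent).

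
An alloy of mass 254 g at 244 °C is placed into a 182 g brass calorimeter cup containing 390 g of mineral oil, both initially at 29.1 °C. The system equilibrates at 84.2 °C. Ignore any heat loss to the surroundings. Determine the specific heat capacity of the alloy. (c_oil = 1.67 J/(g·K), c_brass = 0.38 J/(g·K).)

Let T be the final temperature. ΣQ_i = 0:
254×c×(84.2 − 244) + 390×1.67×(84.2 − 29.1) + 182×0.38×(84.2 − 29.1) = 0
-40589 c = -39697
c = -39697/-40589 ≈ 0.978 J/(g·K)

c ≈ 0.978 J/(g·K)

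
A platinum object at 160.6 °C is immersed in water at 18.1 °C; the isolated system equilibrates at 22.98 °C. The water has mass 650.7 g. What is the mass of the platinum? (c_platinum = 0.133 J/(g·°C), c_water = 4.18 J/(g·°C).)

m ≈ 725 g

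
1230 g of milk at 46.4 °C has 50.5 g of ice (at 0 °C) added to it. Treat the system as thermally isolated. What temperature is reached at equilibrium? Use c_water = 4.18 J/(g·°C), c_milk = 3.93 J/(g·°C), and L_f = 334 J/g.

T_f ≈ 41.1 °C

Conservation of energy gives ΣQ = 0:
fusion: m_ice L_f = 50.5×334 = 16867
  meltwater 0→T: 50.5×4.18×T = 211.09 T
  milk: 4833.9(T − 46.4)
5045 T = 224293 − 16867 = 207426
T ≈ 41.12 °C — above 0 °C, consistent with complete melting.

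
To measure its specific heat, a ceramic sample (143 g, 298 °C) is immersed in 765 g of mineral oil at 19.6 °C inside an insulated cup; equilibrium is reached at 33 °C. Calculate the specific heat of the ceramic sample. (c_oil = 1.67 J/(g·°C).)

Setting the total heat transfer to zero:
143×c×(33 − 298) + 765×1.67×(33 − 19.6) = 0
-37895 c = -17119
c = -17119/-37895 ≈ 0.4518 J/(g·°C)

c ≈ 0.452 J/(g·°C)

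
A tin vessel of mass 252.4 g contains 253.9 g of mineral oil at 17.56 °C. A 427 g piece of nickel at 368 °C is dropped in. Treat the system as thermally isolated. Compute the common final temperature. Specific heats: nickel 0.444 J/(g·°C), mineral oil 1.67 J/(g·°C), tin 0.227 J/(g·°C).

Conservation of energy gives ΣQ = 0:
427×0.444×(T − 368) + 253.9×1.67×(T − 17.56) + 252.4×0.227×(T − 17.56) = 0
189.59(T − 368) + 424.01(T − 17.56) + 57.29(T − 17.56) = 0
(189.59 + 424.01 + 57.29) T = 189.59×368 + 424.01×17.56 + 57.29×17.56
T = 78220/670.9 ≈ 116.59 °C

T_f ≈ 116.6 °C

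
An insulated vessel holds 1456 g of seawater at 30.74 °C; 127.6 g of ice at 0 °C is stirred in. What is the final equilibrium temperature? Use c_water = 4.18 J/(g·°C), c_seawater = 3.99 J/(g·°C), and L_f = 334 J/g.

Net heat exchanged in the isolated system is zero:
fusion: m_ice L_f = 127.6×334 = 42618; warm the meltwater: 533.37 T; seawater cools: 1456×3.99×(T − 30.74) = 5809.4(T − 30.74)
6342.8 T = 178582 − 42618 = 135964
T ≈ 21.44 °C. Since T > 0 °C, the all-ice-melts assumption holds.

T_f ≈ 21.4 °C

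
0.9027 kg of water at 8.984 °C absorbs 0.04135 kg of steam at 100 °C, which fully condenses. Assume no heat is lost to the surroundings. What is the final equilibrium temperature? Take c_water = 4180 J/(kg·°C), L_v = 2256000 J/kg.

T_f ≈ 36.6 °C

Energy conservation, ΣQ = 0:
steam→water at 100 °C releases m L_v = 0.04135·2256000 = 93286
  condensed water 100 °C→T: 172.84(T − 100)
  original water: 3773.3(T − 8.984)
3946.1 T = 93286 + 17284 + 33899 = 144469
T ≈ 36.61 °C (< 100 °C, so full condensation is consistent).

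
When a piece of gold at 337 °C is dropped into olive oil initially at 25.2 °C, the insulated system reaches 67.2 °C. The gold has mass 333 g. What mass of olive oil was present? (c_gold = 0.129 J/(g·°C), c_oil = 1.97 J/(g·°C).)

m ≈ 140 g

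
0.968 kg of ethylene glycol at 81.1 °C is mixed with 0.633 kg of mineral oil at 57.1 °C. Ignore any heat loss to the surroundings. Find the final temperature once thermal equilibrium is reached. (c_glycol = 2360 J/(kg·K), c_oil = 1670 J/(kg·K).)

T_f ≈ 73.5 °C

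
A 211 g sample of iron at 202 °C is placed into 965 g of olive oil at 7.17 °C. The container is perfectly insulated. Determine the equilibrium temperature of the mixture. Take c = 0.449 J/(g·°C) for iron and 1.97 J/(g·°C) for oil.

T_f ≈ 16.4 °C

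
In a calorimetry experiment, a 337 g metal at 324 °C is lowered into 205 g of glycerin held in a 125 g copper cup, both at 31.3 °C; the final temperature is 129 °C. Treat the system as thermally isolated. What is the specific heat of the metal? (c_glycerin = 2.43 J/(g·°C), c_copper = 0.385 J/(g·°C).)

c ≈ 0.812 J/(g·°C)

Heat gained plus heat lost sum to zero:
337·c·(129 − 324) + 205·2.43·(129 − 31.3) + 125·0.385·(129 − 31.3) = 0
-65715 c = -53371
c = -53371/-65715 ≈ 0.8122 J/(g·°C)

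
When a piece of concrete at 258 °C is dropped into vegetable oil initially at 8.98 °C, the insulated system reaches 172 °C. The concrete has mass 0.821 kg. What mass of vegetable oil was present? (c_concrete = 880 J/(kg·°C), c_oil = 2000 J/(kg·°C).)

Heat lost by the concrete = heat gained by the oil:
0.821·880·(258 − 172) = m·2000·(172 − 8.98)
326040 m = 62133  ⇒  m ≈ 0.1906 kg

m ≈ 0.191 kg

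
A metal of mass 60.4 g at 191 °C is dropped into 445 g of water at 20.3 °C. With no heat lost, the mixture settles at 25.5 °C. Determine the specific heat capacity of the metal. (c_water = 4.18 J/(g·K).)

c ≈ 0.968 J/(g·K)

m_s c (T_s − T_f) = m_water c_water (T_f − T_0):
60.4×c×(191 − 25.5) = 445×4.18×(25.5 − 20.3)
9996.2 c = 9672.5  ⇒  c ≈ 0.9676 J/(g·K)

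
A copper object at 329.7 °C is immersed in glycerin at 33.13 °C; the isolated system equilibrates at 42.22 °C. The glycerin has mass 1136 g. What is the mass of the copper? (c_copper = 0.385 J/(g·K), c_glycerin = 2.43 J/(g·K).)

m ≈ 227 g

Heat gained plus heat lost sum to zero:
m·0.385·(42.22 − 329.7) + 1136·2.43·(42.22 − 33.13) = 0
-110.68 m = -25093
m = -25093/-110.68 ≈ 226.7 g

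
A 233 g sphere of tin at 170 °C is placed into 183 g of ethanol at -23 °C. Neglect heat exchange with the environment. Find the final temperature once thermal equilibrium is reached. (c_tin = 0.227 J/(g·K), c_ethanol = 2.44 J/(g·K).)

Set heat shed by the hot body equal to heat absorbed by the cold body:
233×0.227×(170 − T) = 183×2.44×(T − (-23))
52.89(170 − T) = 446.52(T − (-23))
499.41 T = -1278.5  ⇒  T ≈ -2.56 °C

T_f ≈ -2.6 °C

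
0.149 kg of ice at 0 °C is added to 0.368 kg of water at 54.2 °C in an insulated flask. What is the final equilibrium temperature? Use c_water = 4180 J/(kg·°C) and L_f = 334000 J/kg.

T_f ≈ 15.6 °C

Heat gained plus heat lost sum to zero:
latent heat to melt: 0.149×334000 = 49766
  meltwater 0→T: 0.149×4180×T = 622.82 T
  water: 1538.2(T − 54.2)
2161.1 T = 83373 − 49766 = 33607
T ≈ 15.55 °C — above 0 °C, consistent with complete melting.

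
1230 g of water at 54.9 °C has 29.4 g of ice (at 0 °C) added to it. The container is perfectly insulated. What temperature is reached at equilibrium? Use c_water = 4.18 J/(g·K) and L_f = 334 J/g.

Sum of m c ΔT and latent-heat terms is zero:
latent heat to melt: 29.4×334 = 9819.6; meltwater 0→T: 29.4×4.18×T = 122.89 T; water: 5141.4(T − 54.9)
5264.3 T = 282263 − 9819.6 = 272443
T ≈ 51.75 °C (positive, so assuming full melt was valid).

T_f ≈ 51.8 °C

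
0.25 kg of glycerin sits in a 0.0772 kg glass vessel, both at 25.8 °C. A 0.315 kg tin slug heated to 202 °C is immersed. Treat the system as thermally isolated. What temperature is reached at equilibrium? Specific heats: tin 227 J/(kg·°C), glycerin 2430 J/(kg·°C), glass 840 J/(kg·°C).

T_f ≈ 42.7 °C

Conservation of energy gives ΣQ = 0:
0.315*227*(T − 202) + 0.25*2430*(T − 25.8) + 0.0772*840*(T − 25.8) = 0
71.5(T − 202) + 607.5(T − 25.8) + 64.85(T − 25.8) = 0
(71.5 + 607.5 + 64.85) T = 71.5*202 + 607.5*25.8 + 64.85*25.8
T = 31791/743.85 ≈ 42.74 °C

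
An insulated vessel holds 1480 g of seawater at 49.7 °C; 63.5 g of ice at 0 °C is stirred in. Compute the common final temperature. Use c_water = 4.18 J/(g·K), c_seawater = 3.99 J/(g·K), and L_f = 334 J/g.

T_f ≈ 44.1 °C

Energy conservation, ΣQ = 0:
latent heat to melt: 63.5·334 = 21209; warm the meltwater: 265.43 T; seawater: 5905.2(T − 49.7)
6170.6 T = 293488 − 21209 = 272279
T ≈ 44.13 °C (positive, so assuming full melt was valid).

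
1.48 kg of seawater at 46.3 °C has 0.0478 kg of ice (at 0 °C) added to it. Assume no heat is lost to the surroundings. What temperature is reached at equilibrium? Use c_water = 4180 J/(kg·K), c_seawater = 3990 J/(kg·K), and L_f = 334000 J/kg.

T_f ≈ 42.2 °C

Net heat exchanged in the isolated system is zero:
fusion: m_ice L_f = 0.0478·334000 = 15965
  meltwater 0→T: 0.0478·4180·T = 199.8 T
  seawater cools: 1.48·3990·(T − 46.3) = 5905.2(T − 46.3)
6105 T = 273411 − 15965 = 257446
T ≈ 42.17 °C (positive, so assuming full melt was valid).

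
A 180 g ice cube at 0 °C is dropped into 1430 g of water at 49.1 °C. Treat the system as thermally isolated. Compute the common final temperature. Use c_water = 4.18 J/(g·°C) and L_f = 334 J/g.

T_f ≈ 34.7 °C

Let T be the final temperature. ΣQ_i = 0:
fusion: m_ice L_f = 180·334 = 60120; warm the meltwater: 752.4 T; water: 5977.4(T − 49.1)
6729.8 T = 293490 − 60120 = 233370
T ≈ 34.68 °C (positive, so assuming full melt was valid).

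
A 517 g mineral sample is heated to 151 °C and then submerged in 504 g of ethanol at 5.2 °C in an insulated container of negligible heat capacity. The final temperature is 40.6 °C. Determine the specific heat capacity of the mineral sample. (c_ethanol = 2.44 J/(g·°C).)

m_s c (T_s − T_f) = m_ethanol c_ethanol (T_f − T_0):
517×c×(151 − 40.6) = 504×2.44×(40.6 − 5.2)
57077 c = 43534  ⇒  c ≈ 0.7627 J/(g·°C)

c ≈ 0.763 J/(g·°C)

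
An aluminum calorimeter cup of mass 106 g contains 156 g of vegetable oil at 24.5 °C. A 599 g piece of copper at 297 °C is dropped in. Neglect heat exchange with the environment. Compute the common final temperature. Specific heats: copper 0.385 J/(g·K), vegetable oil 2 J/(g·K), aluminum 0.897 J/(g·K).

T_f ≈ 123.0 °C

Heat gained plus heat lost sum to zero:
599×0.385×(T − 297) + 156×2×(T − 24.5) + 106×0.897×(T − 24.5) = 0
230.62(T − 297) + 312(T − 24.5) + 95.08(T − 24.5) = 0
637.7 T = 78466
T = 78466 / 637.7 = 123 °C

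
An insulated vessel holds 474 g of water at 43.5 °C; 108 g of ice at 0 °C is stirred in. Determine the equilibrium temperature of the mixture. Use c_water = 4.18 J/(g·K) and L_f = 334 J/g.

Let T be the final temperature. ΣQ_i = 0:
fusion: m_ice L_f = 108·334 = 36072
  meltwater 0→T: 108·4.18·T = 451.44 T
  water cools: 474·4.18·(T − 43.5) = 1981.3(T − 43.5)
2432.8 T = 86187 − 36072 = 50115
T ≈ 20.60 °C — above 0 °C, consistent with complete melting.

T_f ≈ 20.6 °C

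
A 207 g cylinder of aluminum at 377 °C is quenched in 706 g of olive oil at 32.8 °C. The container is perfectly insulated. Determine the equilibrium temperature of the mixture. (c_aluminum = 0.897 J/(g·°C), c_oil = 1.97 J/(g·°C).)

Taking heat into each body as positive, Σ m c ΔT = 0:
207×0.897×(T − 377) + 706×1.97×(T − 32.8) = 0
1576.5 T = 115620
T = 115620/1576.5 ≈ 73.34 °C

T_f ≈ 73.3 °C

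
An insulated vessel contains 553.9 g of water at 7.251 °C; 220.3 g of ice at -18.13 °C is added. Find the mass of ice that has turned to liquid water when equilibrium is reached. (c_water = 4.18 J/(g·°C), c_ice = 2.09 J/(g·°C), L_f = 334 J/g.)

m_melted ≈ 25.3 g

Heat available from the water dropping to 0 °C: 553.9·4.18·7.251 = 16788 J.
Warming the ice to 0 °C takes 220.3·2.09·18.13 = 8347.5 J, leaving 8440.7 J for melting.
Fully melting the ice requires m_ice L_f = 220.3·334 = 73580 J.
8440.7 J < 73580 J, so only part of the ice melts and the system sits at 0 °C.
m_melted·334 = 8440.7  ⇒  m_melted ≈ 25.27 g.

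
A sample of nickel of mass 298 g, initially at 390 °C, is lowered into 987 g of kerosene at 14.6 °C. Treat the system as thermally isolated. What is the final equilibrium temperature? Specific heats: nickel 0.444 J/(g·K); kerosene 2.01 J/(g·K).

Energy conservation, ΣQ = 0:
298·0.444·(T − 390) + 987·2.01·(T − 14.6) = 0
132.31(T − 390) + 1983.9(T − 14.6) = 0
2116.2 T = 80566
T = 80566 / 2116.2 = 38.1 °C

T_f ≈ 38.1 °C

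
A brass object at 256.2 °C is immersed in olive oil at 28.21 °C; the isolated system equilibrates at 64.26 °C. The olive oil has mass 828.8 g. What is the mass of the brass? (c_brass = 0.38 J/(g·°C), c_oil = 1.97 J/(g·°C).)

|Q_brass| = |Q_oil|:
m×0.38×(256.2 − 64.26) = 828.8×1.97×(64.26 − 28.21)
72.94 m = 58860  ⇒  m ≈ 807 g

m ≈ 807 g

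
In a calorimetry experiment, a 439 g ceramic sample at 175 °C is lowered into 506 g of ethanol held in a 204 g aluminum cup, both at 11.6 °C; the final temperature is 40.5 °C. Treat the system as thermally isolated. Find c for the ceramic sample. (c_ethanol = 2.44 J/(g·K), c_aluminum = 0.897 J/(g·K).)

Energy conservation, ΣQ = 0:
439×c×(40.5 − 175) + 506×2.44×(40.5 − 11.6) + 204×0.897×(40.5 − 11.6) = 0
-59046 c = -40969
c = -40969/-59046 ≈ 0.6939 J/(g·K)

c ≈ 0.694 J/(g·K)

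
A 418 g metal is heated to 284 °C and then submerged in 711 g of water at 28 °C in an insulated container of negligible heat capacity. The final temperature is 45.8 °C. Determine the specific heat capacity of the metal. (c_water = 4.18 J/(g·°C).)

Taking heat into each body as positive, Σ m c ΔT = 0:
418×c×(45.8 − 284) + 711×4.18×(45.8 − 28) = 0
-99568 c = -52901
c = -52901/-99568 ≈ 0.5313 J/(g·°C)

c ≈ 0.531 J/(g·°C)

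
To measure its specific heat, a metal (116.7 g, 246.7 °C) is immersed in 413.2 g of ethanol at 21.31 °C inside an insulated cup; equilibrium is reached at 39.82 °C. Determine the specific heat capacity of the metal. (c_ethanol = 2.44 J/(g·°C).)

c ≈ 0.773 J/(g·°C)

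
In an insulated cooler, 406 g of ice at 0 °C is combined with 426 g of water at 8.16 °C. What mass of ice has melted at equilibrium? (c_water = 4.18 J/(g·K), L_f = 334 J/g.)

m_melted ≈ 43.5 g

Water can give up m c ΔT = 426·4.18·8.16 = 14530 J before reaching 0 °C.
Melting all 406 g of ice would need 406·334 = 135604 J.
Since 14530 < 135604 J, not all the ice melts; equilibrium is at 0 °C.
m_melt = 14530 / L_f = 43.5 g.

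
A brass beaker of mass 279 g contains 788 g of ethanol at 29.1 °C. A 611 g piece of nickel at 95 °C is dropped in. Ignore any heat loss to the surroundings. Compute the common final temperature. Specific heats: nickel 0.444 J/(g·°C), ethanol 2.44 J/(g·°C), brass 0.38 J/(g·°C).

T_f ≈ 36.9 °C

With ΣQ=0 the equilibrium temperature is the m·c-weighted mean:
T_f = (271.28*95 + 1922.7*29.1 + 106.02*29.1) / (271.28 + 1922.7 + 106.02)
    = 84808 / 2300 ≈ 36.87 °C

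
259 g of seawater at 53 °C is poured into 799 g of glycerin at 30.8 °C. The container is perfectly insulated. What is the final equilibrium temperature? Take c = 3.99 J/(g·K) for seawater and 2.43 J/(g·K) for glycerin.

T_f = Σ m_i c_i T_i / Σ m_i c_i:
T_f = (1033.4×53 + 1941.6×30.8) / (1033.4 + 1941.6)
    = 114571 / 2975 ≈ 38.51 °C

T_f ≈ 38.5 °C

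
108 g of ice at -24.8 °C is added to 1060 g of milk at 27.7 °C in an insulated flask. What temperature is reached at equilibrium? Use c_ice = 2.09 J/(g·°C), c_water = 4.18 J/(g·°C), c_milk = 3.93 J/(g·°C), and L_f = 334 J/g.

Heat gained plus heat lost sum to zero:
ice -24.8→0 °C: 108·2.09·24.8 = 5597.9
  latent heat to melt: 108·334 = 36072
  warm the meltwater: 451.44 T
  milk: 4165.8(T − 27.7)
4617.2 T = 115393 − 41670 = 73723
T ≈ 15.97 °C. Since T > 0 °C, the all-ice-melts assumption holds.

T_f ≈ 16.0 °C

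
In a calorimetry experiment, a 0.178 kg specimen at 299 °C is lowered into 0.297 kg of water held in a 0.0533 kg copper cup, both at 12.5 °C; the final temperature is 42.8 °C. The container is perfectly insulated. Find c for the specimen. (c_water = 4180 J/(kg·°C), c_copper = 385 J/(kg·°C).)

c ≈ 838 J/(kg·°C)

Conservation of energy gives ΣQ = 0:
0.178·c·(42.8 − 299) + 0.297·4180·(42.8 − 12.5) + 0.0533·385·(42.8 − 12.5) = 0
-45.6 c = -38238
c = -38238/-45.6 ≈ 838.5 J/(kg·°C)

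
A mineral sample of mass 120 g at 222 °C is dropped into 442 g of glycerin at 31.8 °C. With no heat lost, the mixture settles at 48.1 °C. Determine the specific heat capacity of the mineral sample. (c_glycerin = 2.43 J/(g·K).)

c ≈ 0.839 J/(g·K)

Heat lost by the mineral sample = heat gained by the glycerin:
120·c·(222 − 48.1) = 442·2.43·(48.1 − 31.8)
20868 c = 17507  ⇒  c ≈ 0.8389 J/(g·K)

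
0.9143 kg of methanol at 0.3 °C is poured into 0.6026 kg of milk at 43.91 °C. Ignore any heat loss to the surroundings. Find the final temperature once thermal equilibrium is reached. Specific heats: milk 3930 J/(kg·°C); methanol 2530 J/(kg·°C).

Energy conservation, ΣQ = 0:
0.6026·3930·(T − 43.91) + 0.9143·2530·(T − 0.3) = 0
2368.2(T − 43.91) + 2313.2(T − 0.3) = 0
4681.4 T = 104682
T = 104682 / 4681.4 = 22.4 °C

T_f ≈ 22.4 °C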